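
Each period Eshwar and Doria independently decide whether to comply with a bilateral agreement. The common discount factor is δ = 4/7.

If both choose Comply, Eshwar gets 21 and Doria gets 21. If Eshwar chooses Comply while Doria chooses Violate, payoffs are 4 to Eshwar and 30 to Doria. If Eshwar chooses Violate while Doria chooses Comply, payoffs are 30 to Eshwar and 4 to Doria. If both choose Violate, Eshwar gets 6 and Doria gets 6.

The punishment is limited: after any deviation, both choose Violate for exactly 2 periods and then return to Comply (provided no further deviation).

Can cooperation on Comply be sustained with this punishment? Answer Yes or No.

A one-shot deviation gives 30 now, then 6 for 2 periods, then back to 21.
Gain from deviating: (30−21) today; loss: (21−6) in each of the next 2 periods.
No-deviation condition: (21−6)(δ+…+δ^2) ≥ 30−21, i.e. δ+…+δ^2 ≥ 3/5.
At δ = 4/7: δ+…+δ^2 = 0.8980 ≥ 0.6000.
So cooperation is sustainable.

Yes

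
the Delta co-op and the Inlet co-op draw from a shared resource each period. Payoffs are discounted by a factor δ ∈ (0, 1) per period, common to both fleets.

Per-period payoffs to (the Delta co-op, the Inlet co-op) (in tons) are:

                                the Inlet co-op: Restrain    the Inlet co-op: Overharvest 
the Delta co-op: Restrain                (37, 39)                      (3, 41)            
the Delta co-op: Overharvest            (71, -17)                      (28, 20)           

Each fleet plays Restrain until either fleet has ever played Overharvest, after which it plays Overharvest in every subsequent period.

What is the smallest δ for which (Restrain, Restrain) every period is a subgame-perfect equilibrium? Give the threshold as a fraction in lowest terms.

34/43

the Delta co-op's threshold: (71−37)/(71−28) = 34/43.
the Inlet co-op's threshold: (41−39)/(41−20) = 2/21.
34/43 > 2/21, so the Delta co-op binds and δ* = 34/43.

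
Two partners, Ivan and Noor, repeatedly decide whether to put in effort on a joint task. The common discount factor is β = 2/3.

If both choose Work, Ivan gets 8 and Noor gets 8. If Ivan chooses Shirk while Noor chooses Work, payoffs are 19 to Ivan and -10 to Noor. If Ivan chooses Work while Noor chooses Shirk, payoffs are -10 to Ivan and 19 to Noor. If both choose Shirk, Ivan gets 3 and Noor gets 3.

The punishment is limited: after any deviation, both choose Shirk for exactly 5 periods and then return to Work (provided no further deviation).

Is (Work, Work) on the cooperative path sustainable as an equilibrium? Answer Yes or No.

No

Comparing payoff streams over the 6 periods until play realigns: cooperate → 8(1+β+…+β^5); deviate → 19 + 3(β+…+β^5).
Cooperation is sustained iff (8−3)(β+…+β^5) ≥ 19−8.
β+…+β^5 = 2/3·(1−(2/3)^5)/(1−2/3) = 1.7366, and (19−8)/(8−3) = 2.2000.
1.7366 < 2.2000, so cooperation is not sustainable.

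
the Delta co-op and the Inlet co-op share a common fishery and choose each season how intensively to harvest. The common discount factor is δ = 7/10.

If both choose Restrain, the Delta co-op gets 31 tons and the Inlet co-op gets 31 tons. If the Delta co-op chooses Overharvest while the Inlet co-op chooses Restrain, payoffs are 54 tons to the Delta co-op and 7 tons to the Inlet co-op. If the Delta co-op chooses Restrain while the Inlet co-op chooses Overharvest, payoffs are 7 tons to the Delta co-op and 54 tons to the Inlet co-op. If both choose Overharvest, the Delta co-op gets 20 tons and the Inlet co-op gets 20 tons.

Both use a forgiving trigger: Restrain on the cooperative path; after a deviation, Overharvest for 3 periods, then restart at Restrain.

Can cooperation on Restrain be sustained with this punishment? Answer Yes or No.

No

A one-shot deviation gives 54 now, then 20 for 3 periods, then back to 31.
Gain from deviating: (54−31) today; loss: (31−20) in each of the next 3 periods.
No-deviation condition: (31−20)(δ+…+δ^3) ≥ 54−31, i.e. δ+…+δ^3 ≥ 23/11.
At δ = 7/10: δ+…+δ^3 = 1.5330 < 2.0909.
So cooperation is not sustainable.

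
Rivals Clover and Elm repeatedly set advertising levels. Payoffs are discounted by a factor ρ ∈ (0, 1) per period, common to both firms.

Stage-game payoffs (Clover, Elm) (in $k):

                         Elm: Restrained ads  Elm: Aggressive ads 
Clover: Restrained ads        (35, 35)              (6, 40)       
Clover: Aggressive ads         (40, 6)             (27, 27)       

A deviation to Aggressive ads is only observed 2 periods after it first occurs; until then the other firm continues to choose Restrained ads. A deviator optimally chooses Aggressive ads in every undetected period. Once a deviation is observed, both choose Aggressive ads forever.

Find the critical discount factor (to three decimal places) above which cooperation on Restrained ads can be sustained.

A deviator earns 40 for 2 periods, then 27 forever; cooperating earns 35 forever. Multiplying the IC by (1−ρ):
35 ≥ 40(1−ρ^2) + 27ρ^2, so 13·ρ^2 ≥ 5 and ρ^2 ≥ 5/13.
ρ ≥ (5/13)^(1/2) ≈ 0.620.

0.620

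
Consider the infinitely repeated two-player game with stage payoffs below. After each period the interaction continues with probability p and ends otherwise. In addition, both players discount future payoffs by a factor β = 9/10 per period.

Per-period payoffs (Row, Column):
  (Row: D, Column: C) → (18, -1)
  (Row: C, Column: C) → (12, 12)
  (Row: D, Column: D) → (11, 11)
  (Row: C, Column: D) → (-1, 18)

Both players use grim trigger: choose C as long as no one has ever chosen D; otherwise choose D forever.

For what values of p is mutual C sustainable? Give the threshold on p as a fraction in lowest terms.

20/21

With continuation probability p and discount β, the effective per-period discount factor is βp.
Grim-trigger IC: βp ≥ (18−12)/(18−11) = 6/7.
So p ≥ (6/7)/(9/10) = 20/21.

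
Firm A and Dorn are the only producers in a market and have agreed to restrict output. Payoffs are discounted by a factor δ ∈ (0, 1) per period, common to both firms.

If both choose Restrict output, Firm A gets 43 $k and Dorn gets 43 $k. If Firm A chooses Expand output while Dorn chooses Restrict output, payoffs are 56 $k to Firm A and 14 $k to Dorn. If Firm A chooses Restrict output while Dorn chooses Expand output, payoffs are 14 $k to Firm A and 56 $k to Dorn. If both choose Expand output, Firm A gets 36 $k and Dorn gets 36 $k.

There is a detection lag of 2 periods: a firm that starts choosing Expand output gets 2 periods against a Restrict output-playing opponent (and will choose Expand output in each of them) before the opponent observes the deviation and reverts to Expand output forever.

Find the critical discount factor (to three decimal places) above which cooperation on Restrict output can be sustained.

0.806

The best deviation is to choose Expand output for all 2 undetected periods, earning 56 each, then 36 forever once detected.
Deviation value: 56(1−δ^2)/(1−δ) + 36δ^2/(1−δ); cooperation value: 43/(1−δ).
IC: 43 ≥ 56(1−δ^2) + 36δ^2 = 56 − 20δ^2.
So δ^2 ≥ 13/20, giving δ ≥ (13/20)^(1/2) ≈ 0.806.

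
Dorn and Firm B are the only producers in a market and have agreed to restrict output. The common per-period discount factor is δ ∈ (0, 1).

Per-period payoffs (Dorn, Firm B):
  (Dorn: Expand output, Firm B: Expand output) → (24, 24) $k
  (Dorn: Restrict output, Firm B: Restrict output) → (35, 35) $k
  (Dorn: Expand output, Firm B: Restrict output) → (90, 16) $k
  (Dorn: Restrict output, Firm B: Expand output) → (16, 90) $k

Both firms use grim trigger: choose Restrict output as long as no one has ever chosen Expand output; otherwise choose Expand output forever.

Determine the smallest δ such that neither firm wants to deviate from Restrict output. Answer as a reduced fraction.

5/6

Cooperation forever yields 35 each period: 35/(1−δ).
Deviating yields 90 once, then 24 forever: 90 + 24δ/(1−δ).
No profitable deviation requires 35/(1−δ) ≥ 90 + 24δ/(1−δ).
Multiplying by (1−δ): 35 ≥ 90(1−δ) + 24δ = 90 − 66δ.
So 66δ ≥ 55, i.e. δ ≥ 55/66 = 5/6.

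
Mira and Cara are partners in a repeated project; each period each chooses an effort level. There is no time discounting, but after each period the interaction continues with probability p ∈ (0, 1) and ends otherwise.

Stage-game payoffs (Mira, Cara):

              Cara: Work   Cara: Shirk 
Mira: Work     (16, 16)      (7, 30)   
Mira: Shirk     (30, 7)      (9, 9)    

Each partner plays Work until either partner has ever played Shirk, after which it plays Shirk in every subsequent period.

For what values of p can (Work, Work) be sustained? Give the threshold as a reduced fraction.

2/3

With no time discounting, the continuation probability p plays the role of the discount factor.
Grim-trigger IC: 16/(1−p) ≥ 30 + 9p/(1−p) ⇒ p ≥ (30−16)/(30−9) = 2/3.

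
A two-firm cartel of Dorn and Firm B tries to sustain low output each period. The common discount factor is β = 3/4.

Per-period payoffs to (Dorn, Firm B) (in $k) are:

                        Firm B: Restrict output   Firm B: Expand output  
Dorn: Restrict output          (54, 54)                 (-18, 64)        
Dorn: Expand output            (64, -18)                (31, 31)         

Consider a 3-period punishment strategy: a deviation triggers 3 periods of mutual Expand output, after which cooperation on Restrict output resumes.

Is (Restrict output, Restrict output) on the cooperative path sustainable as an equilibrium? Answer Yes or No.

A one-shot deviation gives 64 now, then 31 for 3 periods, then back to 54.
Gain from deviating: (64−54) today; loss: (54−31) in each of the next 3 periods.
No-deviation condition: (54−31)(β+…+β^3) ≥ 64−54, i.e. β+…+β^3 ≥ 10/23.
At β = 3/4: β+…+β^3 = 1.7344 ≥ 0.4348.
So cooperation is sustainable.

Yes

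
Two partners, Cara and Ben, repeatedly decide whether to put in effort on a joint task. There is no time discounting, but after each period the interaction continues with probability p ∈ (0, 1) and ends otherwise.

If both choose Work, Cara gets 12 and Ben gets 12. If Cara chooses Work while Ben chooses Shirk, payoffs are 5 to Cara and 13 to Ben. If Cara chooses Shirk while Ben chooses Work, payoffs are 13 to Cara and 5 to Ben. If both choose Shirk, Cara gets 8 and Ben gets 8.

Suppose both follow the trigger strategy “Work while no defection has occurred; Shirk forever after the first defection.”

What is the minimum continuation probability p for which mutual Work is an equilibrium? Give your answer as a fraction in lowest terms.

1/5

With no time discounting, the continuation probability p plays the role of the discount factor.
Grim-trigger IC: 12/(1−p) ≥ 13 + 8p/(1−p) ⇒ p ≥ (13−12)/(13−8) = 1/5.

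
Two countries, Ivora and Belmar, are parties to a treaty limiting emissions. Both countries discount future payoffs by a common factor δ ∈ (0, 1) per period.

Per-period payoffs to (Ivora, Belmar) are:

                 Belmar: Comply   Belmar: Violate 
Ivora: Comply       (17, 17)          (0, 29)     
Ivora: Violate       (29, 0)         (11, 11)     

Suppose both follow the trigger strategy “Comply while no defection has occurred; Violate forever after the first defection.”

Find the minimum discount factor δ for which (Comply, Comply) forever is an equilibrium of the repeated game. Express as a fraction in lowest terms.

2/3

Cooperation forever yields 17 each period: 17/(1−δ).
Deviating yields 29 once, then 11 forever: 29 + 11δ/(1−δ).
No profitable deviation requires 17/(1−δ) ≥ 29 + 11δ/(1−δ).
Multiplying by (1−δ): 17 ≥ 29(1−δ) + 11δ = 29 − 18δ.
So 18δ ≥ 12, i.e. δ ≥ 12/18 = 2/3.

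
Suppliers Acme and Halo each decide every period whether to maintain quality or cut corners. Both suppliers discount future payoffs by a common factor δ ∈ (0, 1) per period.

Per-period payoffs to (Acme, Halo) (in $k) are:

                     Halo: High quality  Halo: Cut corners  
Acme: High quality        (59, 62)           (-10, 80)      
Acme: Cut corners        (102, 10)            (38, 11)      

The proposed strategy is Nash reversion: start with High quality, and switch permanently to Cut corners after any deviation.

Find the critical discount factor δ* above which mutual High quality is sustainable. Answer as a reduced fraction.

43/64

Acme: cooperation gives 59 each period; deviation gives 102 once then 38 forever.
  59/(1−δ) ≥ 102 + 38δ/(1−δ) ⇒ δ ≥ 43/64.
Halo: cooperation gives 62 each period; deviation gives 80 once then 11 forever.
  δ ≥ 18/69 = 6/23.
Both must hold, so the binding constraint is Acme's: δ ≥ 43/64.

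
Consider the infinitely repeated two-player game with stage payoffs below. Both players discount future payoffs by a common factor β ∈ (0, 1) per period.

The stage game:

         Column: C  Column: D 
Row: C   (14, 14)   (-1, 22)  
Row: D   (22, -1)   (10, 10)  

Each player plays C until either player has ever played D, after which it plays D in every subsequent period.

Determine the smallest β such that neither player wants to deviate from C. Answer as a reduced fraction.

Under grim trigger the critical discount factor is (T−C)/(T−P) with T = 22, C = 14, P = 10.
β* = (22−14)/(22−10) = 8/12 = 2/3.

2/3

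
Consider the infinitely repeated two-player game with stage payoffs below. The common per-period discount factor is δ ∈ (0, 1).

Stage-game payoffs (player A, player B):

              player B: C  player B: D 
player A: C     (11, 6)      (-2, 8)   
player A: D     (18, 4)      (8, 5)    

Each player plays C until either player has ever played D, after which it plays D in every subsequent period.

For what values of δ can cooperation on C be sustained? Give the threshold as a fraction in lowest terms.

7/10

player A's threshold: (18−11)/(18−8) = 7/10.
player B's threshold: (8−6)/(8−5) = 2/3.
7/10 > 2/3, so player A binds and δ* = 7/10.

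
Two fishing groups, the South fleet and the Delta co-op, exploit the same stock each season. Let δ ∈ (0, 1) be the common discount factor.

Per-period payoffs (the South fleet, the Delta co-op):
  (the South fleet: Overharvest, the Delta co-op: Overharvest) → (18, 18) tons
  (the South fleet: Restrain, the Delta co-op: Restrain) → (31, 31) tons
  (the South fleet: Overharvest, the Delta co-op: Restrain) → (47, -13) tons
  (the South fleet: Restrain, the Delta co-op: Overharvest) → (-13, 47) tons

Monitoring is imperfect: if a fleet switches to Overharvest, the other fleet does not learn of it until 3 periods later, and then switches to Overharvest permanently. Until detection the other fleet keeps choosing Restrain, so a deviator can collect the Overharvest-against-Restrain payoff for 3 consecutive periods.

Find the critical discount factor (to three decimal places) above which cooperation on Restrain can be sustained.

The best deviation is to choose Overharvest for all 3 undetected periods, earning 47 each, then 18 forever once detected.
Deviation value: 47(1−δ^3)/(1−δ) + 18δ^3/(1−δ); cooperation value: 31/(1−δ).
IC: 31 ≥ 47(1−δ^3) + 18δ^3 = 47 − 29δ^3.
So δ^3 ≥ 16/29, giving δ ≥ (16/29)^(1/3) ≈ 0.820.

0.820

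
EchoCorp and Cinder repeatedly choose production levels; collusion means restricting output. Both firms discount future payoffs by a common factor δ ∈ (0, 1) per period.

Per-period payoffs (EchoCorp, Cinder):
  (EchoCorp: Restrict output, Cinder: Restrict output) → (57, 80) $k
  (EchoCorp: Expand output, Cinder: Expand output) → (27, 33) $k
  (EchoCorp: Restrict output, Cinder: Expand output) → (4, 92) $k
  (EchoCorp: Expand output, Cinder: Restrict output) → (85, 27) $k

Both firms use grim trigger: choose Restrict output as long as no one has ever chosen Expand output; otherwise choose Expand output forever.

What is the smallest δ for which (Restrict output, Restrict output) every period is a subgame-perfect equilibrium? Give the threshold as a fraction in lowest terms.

14/29

EchoCorp's threshold: (85−57)/(85−27) = 14/29.
Cinder's threshold: (92−80)/(92−33) = 12/59.
14/29 > 12/59, so EchoCorp binds and δ* = 14/29.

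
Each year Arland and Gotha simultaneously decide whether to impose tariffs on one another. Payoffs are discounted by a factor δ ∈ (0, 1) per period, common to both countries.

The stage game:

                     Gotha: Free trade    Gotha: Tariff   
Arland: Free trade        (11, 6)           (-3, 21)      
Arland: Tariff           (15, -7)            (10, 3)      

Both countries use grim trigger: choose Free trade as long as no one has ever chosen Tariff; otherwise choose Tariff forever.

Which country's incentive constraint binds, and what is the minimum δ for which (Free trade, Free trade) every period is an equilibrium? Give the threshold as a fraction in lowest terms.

For Arland: deviation gain 15−11 = 4, per-period punishment loss 11−10 = 1. IC gives δ ≥ 4/5.
For Gotha: gain 15, loss 3 per period, so δ ≥ 15/18 = 5/6.
The tighter constraint is Gotha's, so cooperation needs δ ≥ 5/6.

Gotha; δ ≥ 5/6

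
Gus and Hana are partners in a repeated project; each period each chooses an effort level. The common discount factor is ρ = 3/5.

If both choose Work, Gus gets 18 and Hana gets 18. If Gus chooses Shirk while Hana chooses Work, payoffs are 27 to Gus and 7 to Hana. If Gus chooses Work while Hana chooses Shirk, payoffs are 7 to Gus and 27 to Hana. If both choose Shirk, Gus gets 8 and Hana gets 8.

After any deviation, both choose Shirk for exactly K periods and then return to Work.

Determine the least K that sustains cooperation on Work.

Need Σ_{k=1}^{K} ρ^k ≥ (27−18)/(18−8) = 0.9000 at ρ = 3/5.
At K = 1 the sum is 0.6000 < 0.9000; at K = 2 it is 0.9600 ≥ 0.9000.
So the minimum punishment length is K = 2.

2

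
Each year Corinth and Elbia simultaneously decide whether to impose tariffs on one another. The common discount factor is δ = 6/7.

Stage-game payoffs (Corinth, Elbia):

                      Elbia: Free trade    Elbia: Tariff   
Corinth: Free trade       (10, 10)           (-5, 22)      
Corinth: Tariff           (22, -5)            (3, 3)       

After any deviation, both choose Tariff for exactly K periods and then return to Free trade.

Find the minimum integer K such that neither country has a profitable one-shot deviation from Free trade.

3

No profitable deviation requires (10−3)(δ+…+δ^K) ≥ 22−10, i.e. δ+…+δ^K ≥ 12/7 ≈ 1.7143.
With δ = 6/7, the partial sums are K=1: 0.8571, K=2: 1.5918, K=3: 2.2216.
K = 3 is the first length at which the sum reaches 1.7143.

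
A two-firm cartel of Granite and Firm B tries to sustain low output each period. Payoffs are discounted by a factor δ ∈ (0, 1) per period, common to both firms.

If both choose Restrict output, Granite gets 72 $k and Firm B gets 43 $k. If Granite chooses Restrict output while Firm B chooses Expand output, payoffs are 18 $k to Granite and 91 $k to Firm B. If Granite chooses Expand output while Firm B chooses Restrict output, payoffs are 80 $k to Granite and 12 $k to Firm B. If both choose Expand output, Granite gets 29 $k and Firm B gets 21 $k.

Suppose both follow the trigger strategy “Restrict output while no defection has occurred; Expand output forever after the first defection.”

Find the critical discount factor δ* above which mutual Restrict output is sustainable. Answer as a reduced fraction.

Granite's threshold: (80−72)/(80−29) = 8/51.
Firm B's threshold: (91−43)/(91−21) = 24/35.
8/51 < 24/35, so Firm B binds and δ* = 24/35.

24/35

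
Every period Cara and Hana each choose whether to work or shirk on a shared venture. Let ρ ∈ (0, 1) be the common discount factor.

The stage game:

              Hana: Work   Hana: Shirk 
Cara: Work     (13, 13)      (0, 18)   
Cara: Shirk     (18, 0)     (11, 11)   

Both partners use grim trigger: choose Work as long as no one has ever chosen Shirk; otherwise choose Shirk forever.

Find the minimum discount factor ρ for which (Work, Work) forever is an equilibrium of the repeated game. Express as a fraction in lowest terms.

Cooperation forever yields 13 each period: 13/(1−ρ).
Deviating yields 18 once, then 11 forever: 18 + 11ρ/(1−ρ).
No profitable deviation requires 13/(1−ρ) ≥ 18 + 11ρ/(1−ρ).
Multiplying by (1−ρ): 13 ≥ 18(1−ρ) + 11ρ = 18 − 7ρ.
So 7ρ ≥ 5, i.e. ρ ≥ 5/7.

5/7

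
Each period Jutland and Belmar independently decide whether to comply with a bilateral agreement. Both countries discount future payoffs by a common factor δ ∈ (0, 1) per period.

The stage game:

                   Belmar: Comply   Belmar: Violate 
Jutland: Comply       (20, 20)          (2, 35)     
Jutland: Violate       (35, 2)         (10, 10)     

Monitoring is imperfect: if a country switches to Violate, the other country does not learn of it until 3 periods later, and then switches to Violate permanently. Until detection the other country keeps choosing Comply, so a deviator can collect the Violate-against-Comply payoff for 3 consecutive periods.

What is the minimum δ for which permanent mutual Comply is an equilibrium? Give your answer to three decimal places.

0.843

Deviating for the 3 undetected periods gains 35−20 = 15 per period over cooperation, then loses 20−10 = 10 per period forever once punishment starts.
Gain: 15(1 + δ + … + δ^2); loss: 10·δ^3/(1−δ).
No profitable deviation ⇔ 15(1−δ^3) ≤ 10·δ^3, i.e. δ^3 ≥ 15/(15+10) = 3/5.
Hence δ ≥ (3/5)^(1/3) ≈ 0.843.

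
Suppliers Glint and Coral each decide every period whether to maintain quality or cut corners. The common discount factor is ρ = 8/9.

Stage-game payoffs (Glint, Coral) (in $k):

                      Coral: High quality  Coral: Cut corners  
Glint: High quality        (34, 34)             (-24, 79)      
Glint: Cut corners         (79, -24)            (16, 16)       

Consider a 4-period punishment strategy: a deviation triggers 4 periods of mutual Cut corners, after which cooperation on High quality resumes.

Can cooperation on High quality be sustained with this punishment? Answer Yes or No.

Yes

Comparing payoff streams over the 5 periods until play realigns: cooperate → 34(1+ρ+…+ρ^4); deviate → 79 + 16(ρ+…+ρ^4).
Cooperation is sustained iff (34−16)(ρ+…+ρ^4) ≥ 79−34.
ρ+…+ρ^4 = 8/9·(1−(8/9)^4)/(1−8/9) = 3.0056, and (79−34)/(34−16) = 2.5000.
3.0056 ≥ 2.5000, so cooperation is sustainable.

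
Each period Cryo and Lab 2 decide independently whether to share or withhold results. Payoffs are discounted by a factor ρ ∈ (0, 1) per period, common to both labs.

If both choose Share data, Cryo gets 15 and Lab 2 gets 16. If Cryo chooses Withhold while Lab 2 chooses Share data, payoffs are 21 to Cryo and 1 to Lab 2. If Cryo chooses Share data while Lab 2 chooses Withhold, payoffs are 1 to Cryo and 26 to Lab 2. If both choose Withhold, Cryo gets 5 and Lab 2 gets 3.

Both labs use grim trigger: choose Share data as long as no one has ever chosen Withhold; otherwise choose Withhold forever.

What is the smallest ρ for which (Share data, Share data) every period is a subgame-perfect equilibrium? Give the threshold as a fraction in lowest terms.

10/23

Cryo: cooperation gives 15 each period; deviation gives 21 once then 5 forever.
  15/(1−ρ) ≥ 21 + 5ρ/(1−ρ) ⇒ ρ ≥ 6/16 = 3/8.
Lab 2: cooperation gives 16 each period; deviation gives 26 once then 3 forever.
  ρ ≥ 10/23.
Both must hold, so the binding constraint is Lab 2's: ρ ≥ 10/23.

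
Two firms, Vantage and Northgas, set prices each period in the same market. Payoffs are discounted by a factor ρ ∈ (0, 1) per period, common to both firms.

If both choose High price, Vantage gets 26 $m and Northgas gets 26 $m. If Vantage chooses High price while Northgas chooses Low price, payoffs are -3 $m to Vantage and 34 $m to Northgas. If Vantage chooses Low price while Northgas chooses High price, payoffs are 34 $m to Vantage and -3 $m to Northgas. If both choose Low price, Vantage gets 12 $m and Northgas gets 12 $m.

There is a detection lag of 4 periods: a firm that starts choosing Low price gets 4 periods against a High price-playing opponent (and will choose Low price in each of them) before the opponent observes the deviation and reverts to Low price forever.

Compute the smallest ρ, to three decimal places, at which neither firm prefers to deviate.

0.777

The best deviation is to choose Low price for all 4 undetected periods, earning 34 each, then 12 forever once detected.
Deviation value: 34(1−ρ^4)/(1−ρ) + 12ρ^4/(1−ρ); cooperation value: 26/(1−ρ).
IC: 26 ≥ 34(1−ρ^4) + 12ρ^4 = 34 − 22ρ^4.
So ρ^4 ≥ 8/22 = 4/11, giving ρ ≥ (4/11)^(1/4) ≈ 0.777.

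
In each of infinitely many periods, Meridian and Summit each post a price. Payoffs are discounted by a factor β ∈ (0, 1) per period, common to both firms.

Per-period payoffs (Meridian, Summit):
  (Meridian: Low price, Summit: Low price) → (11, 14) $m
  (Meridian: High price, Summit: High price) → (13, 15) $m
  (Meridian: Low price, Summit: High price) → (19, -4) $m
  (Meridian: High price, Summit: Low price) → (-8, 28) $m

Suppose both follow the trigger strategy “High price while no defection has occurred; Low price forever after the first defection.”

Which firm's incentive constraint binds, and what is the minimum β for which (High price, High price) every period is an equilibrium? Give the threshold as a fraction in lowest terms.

Summit; β ≥ 13/14

Meridian: cooperation gives 13 each period; deviation gives 19 once then 11 forever.
  13/(1−β) ≥ 19 + 11β/(1−β) ⇒ β ≥ 6/8 = 3/4.
Summit: cooperation gives 15 each period; deviation gives 28 once then 14 forever.
  β ≥ 13/14.
Both must hold, so the binding constraint is Summit's: β ≥ 13/14.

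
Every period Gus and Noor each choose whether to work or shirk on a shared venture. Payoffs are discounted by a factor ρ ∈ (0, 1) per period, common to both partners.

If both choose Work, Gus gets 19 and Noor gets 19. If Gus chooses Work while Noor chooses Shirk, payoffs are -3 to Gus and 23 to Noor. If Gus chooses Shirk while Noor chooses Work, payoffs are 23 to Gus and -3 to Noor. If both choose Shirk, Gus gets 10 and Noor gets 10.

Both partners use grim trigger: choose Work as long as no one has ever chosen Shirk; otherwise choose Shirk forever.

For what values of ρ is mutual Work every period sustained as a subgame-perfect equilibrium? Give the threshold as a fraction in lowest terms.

Under grim trigger the critical discount factor is (T−C)/(T−P) with T = 23, C = 19, P = 10.
ρ* = (23−19)/(23−10) = 4/13.

4/13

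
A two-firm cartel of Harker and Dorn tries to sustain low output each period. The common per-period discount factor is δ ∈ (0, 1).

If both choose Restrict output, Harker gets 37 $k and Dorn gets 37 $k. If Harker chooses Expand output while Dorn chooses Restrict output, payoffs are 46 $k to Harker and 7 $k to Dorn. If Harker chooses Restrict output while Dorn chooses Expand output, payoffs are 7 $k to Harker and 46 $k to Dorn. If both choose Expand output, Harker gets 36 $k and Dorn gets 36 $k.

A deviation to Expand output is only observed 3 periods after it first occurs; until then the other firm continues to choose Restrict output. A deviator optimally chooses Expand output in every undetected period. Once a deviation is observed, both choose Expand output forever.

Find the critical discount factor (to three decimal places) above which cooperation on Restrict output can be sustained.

0.965

A deviator earns 46 for 3 periods, then 36 forever; cooperating earns 37 forever. Multiplying the IC by (1−δ):
37 ≥ 46(1−δ^3) + 36δ^3, so 10·δ^3 ≥ 9 and δ^3 ≥ 9/10.
δ ≥ (9/10)^(1/3) ≈ 0.965.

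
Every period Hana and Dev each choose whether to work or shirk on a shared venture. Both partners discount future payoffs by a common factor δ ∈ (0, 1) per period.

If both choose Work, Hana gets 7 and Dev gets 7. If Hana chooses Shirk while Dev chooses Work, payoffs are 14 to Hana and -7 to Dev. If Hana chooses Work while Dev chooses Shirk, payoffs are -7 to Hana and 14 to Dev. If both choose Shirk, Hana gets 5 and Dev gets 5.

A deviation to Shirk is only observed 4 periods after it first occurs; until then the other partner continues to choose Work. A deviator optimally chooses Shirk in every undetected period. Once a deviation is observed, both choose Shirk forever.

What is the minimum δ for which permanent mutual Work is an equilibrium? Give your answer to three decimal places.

A deviator earns 14 for 4 periods, then 5 forever; cooperating earns 7 forever. Multiplying the IC by (1−δ):
7 ≥ 14(1−δ^4) + 5δ^4, so 9·δ^4 ≥ 7 and δ^4 ≥ 7/9.
δ ≥ (7/9)^(1/4) ≈ 0.939.

0.939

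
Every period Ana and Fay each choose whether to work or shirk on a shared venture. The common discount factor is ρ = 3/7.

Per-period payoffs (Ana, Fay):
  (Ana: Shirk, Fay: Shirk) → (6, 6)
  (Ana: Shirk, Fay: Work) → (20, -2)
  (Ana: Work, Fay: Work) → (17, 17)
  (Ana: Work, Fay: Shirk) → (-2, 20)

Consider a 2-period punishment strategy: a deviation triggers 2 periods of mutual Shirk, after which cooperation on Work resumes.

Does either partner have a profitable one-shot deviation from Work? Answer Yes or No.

Comparing payoff streams over the 3 periods until play realigns: cooperate → 17(1+ρ+…+ρ^2); deviate → 20 + 6(ρ+…+ρ^2).
Cooperation is sustained iff (17−6)(ρ+…+ρ^2) ≥ 20−17.
ρ+…+ρ^2 = 3/7·(1−(3/7)^2)/(1−3/7) = 0.6122, and (20−17)/(17−6) = 0.2727.
0.6122 ≥ 0.2727, so cooperation is sustainable.

No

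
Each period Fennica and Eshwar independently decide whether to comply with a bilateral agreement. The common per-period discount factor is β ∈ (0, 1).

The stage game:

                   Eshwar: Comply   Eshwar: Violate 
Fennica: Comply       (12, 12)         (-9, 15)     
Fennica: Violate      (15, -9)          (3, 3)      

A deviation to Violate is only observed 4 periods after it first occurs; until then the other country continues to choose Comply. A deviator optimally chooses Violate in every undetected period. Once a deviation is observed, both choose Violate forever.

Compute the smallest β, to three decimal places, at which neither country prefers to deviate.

0.707

A deviator earns 15 for 4 periods, then 3 forever; cooperating earns 12 forever. Multiplying the IC by (1−β):
12 ≥ 15(1−β^4) + 3β^4, so 12·β^4 ≥ 3 and β^4 ≥ 1/4.
β ≥ (1/4)^(1/4) ≈ 0.707.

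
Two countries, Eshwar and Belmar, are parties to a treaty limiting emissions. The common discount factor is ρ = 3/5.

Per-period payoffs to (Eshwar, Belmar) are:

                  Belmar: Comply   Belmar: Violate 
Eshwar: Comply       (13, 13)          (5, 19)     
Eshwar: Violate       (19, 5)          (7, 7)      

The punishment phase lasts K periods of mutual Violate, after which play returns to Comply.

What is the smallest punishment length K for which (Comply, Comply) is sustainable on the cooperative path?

3

No profitable deviation requires (13−7)(ρ+…+ρ^K) ≥ 19−13, i.e. ρ+…+ρ^K ≥ 1 ≈ 1.0000.
With ρ = 3/5, the partial sums are K=1: 0.6000, K=2: 0.9600, K=3: 1.1760.
K = 3 is the first length at which the sum reaches 1.0000.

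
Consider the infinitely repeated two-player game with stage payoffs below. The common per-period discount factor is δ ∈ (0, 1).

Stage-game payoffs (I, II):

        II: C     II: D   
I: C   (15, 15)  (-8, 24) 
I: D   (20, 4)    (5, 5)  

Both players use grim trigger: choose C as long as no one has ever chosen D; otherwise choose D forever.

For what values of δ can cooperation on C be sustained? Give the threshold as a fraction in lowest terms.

For I: deviation gain 20−15 = 5, per-period punishment loss 15−5 = 10. IC gives δ ≥ 5/15 = 1/3.
For II: gain 9, loss 10 per period, so δ ≥ 9/19.
The tighter constraint is II's, so cooperation needs δ ≥ 9/19.

9/19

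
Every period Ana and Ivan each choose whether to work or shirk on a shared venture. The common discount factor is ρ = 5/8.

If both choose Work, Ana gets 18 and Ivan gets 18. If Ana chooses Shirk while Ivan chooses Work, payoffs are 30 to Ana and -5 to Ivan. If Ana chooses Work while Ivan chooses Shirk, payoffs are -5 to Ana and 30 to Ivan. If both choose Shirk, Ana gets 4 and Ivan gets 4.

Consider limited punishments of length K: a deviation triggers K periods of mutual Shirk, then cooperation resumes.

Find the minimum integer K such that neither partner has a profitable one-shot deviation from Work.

2

No profitable deviation requires (18−4)(ρ+…+ρ^K) ≥ 30−18, i.e. ρ+…+ρ^K ≥ 6/7 ≈ 0.8571.
With ρ = 5/8, the partial sums are K=1: 0.6250, K=2: 1.0156.
K = 2 is the first length at which the sum reaches 0.8571.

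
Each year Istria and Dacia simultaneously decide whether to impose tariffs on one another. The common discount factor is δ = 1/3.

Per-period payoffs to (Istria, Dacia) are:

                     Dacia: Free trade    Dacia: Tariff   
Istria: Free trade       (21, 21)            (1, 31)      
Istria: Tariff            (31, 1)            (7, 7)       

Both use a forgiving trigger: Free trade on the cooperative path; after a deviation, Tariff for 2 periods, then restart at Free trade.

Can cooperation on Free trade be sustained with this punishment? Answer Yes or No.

A one-shot deviation gives 31 now, then 7 for 2 periods, then back to 21.
Gain from deviating: (31−21) today; loss: (21−7) in each of the next 2 periods.
No-deviation condition: (21−7)(δ+…+δ^2) ≥ 31−21, i.e. δ+…+δ^2 ≥ 5/7.
At δ = 1/3: δ+…+δ^2 = 0.4444 < 0.7143.
So cooperation is not sustainable.

No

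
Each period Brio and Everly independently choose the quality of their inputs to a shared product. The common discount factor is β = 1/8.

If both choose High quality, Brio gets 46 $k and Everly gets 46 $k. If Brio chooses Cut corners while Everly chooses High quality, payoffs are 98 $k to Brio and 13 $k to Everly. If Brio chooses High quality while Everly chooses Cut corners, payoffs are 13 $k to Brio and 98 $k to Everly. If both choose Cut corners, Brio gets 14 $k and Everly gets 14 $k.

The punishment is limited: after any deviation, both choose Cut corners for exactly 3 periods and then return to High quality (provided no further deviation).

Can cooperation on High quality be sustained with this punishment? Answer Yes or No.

IC: β+…+β^3 ≥ (98−46)/(46−14) = 13/8.
At β = 1/8: partial sum = 0.1426 < 1.6250. Cooperation not sustainable.

No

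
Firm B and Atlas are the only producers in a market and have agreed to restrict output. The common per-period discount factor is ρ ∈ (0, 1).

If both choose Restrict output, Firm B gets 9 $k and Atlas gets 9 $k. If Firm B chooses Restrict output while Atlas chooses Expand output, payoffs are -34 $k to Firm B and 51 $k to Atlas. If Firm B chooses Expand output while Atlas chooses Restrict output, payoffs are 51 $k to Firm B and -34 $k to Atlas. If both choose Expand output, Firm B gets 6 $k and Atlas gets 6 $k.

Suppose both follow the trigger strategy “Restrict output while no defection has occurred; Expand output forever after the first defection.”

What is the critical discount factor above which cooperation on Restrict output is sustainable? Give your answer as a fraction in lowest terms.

14/15

9/(1−ρ) ≥ 51 + 6ρ/(1−ρ)
9 ≥ 51 − 45ρ
ρ ≥ 42/45 = 14/15.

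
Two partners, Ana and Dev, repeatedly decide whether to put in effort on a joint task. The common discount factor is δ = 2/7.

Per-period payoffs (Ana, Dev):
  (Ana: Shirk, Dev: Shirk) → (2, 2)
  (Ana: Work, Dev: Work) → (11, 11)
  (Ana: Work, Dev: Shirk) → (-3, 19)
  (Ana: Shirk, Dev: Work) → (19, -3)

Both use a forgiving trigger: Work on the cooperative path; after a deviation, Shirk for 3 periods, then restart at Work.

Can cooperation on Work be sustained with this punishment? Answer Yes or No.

No

Comparing payoff streams over the 4 periods until play realigns: cooperate → 11(1+δ+…+δ^3); deviate → 19 + 2(δ+…+δ^3).
Cooperation is sustained iff (11−2)(δ+…+δ^3) ≥ 19−11.
δ+…+δ^3 = 2/7·(1−(2/7)^3)/(1−2/7) = 0.3907, and (19−11)/(11−2) = 0.8889.
0.3907 < 0.8889, so cooperation is not sustainable.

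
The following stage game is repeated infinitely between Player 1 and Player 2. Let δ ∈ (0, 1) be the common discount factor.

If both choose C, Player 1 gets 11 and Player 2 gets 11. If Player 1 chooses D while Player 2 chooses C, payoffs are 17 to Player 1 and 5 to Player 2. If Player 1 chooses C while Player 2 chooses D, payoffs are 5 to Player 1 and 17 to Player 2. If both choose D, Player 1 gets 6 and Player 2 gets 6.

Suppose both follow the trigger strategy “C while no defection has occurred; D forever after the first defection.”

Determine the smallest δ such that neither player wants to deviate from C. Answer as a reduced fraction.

6/11

11/(1−δ) ≥ 17 + 6δ/(1−δ)
11 ≥ 17 − 11δ
δ ≥ 6/11.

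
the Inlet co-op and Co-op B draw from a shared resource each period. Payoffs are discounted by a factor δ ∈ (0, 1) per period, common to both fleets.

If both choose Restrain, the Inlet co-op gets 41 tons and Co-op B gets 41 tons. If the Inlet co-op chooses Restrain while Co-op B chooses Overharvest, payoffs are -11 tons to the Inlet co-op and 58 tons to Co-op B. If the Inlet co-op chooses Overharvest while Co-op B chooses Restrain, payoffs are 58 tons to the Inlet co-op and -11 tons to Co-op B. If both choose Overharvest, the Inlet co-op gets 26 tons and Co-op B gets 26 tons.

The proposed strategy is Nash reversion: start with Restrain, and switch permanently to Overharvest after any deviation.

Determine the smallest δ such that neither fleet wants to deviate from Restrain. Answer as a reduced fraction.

One-period gain from deviating is 58 − 41 = 17. The loss is 41 − 26 = 15 in every subsequent period, with present value 15·δ/(1−δ).
Deviation is unprofitable when 15·δ/(1−δ) ≥ 17, i.e. δ/(1−δ) ≥ 17/15.
Equivalently δ ≥ 17/(17+15) = 17/32.

17/32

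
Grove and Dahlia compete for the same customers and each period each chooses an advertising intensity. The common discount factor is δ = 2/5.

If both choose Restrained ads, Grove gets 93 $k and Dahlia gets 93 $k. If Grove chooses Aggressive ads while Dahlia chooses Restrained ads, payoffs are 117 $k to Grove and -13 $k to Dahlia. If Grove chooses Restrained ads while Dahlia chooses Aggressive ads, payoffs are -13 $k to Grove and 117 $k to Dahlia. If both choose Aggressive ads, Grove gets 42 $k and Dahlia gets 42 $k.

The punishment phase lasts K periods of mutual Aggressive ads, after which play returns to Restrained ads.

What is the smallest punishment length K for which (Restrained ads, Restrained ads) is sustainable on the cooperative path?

2

No profitable deviation requires (93−42)(δ+…+δ^K) ≥ 117−93, i.e. δ+…+δ^K ≥ 8/17 ≈ 0.4706.
With δ = 2/5, the partial sums are K=1: 0.4000, K=2: 0.5600.
K = 2 is the first length at which the sum reaches 0.4706.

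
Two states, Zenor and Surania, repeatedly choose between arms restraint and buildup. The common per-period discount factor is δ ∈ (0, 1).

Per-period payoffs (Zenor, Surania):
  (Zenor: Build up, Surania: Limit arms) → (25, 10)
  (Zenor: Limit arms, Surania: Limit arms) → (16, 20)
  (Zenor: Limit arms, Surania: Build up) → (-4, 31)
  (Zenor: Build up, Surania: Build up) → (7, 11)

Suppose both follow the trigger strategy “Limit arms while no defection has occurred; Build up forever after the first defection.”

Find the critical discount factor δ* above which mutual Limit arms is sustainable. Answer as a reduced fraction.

11/20

For Zenor: deviation gain 25−16 = 9, per-period punishment loss 16−7 = 9. IC gives δ ≥ 9/18 = 1/2.
For Surania: gain 11, loss 9 per period, so δ ≥ 11/20.
The tighter constraint is Surania's, so cooperation needs δ ≥ 11/20.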